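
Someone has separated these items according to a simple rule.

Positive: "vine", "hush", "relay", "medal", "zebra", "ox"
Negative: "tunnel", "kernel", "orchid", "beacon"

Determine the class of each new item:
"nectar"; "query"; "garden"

The simplest hypothesis consistent with all the labels is: length ≤ 5.
"nectar": length 6, doesn't qualify → Negative. "query": length 5, satisfies this → Positive. "garden": length 6, doesn't qualify → Negative.

Negative, Positive, Negative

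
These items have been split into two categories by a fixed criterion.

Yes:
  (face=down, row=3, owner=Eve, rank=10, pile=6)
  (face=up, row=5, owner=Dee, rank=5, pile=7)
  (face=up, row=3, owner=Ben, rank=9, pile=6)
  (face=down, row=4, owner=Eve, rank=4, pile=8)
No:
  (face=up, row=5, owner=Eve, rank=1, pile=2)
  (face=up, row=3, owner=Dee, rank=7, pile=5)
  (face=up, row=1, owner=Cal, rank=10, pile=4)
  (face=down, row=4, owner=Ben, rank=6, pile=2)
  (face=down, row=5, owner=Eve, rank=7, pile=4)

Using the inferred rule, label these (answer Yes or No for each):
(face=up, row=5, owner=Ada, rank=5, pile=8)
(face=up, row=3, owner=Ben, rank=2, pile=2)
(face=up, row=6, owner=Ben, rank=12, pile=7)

The simplest hypothesis consistent with all the labels is: pile ≥ 6.
(face=up, row=5, owner=Ada, rank=5, pile=8): Yes (pile = 8). (face=up, row=3, owner=Ben, rank=2, pile=2): No (pile = 2). (face=up, row=6, owner=Ben, rank=12, pile=7): Yes (pile = 7).

Yes, No, Yes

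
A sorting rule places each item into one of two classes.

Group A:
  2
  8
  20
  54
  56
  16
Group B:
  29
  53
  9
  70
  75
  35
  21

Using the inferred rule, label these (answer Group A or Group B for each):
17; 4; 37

The classifier is using: even AND at most 56.
17: 17 is odd, 17 ≤ 56, does not fit → Group B. 4: 4 is even, 4 ≤ 56, qualifies → Group A. 37: 37 is odd, 37 ≤ 56, does not fit → Group B.

Group B, Group A, Group B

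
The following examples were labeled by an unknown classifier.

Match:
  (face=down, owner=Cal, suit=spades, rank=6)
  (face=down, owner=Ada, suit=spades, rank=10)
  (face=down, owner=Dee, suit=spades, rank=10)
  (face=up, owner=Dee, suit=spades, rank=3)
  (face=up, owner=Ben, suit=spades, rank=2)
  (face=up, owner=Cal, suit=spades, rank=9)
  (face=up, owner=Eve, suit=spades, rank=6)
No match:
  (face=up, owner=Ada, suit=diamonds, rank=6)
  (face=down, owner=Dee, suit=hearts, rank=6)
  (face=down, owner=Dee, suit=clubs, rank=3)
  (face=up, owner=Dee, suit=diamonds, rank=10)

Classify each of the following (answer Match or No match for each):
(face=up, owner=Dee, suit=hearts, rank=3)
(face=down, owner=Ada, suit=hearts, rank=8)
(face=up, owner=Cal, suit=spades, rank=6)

No match, No match, Match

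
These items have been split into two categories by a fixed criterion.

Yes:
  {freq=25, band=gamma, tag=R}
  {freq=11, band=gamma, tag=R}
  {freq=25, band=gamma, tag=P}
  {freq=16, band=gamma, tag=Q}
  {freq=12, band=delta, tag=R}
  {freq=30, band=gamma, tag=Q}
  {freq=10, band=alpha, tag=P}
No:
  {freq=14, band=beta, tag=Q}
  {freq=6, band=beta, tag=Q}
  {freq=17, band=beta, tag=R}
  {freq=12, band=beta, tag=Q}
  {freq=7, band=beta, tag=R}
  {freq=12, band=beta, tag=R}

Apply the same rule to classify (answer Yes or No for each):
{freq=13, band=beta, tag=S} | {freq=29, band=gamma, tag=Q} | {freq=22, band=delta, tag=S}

No, Yes, Yes

The simplest hypothesis consistent with all the labels is: band is not beta.
{freq=13, band=beta, tag=S} — band is beta, hence No. {freq=29, band=gamma, tag=Q} — band is gamma, hence Yes. {freq=22, band=delta, tag=S} — band is delta, hence Yes.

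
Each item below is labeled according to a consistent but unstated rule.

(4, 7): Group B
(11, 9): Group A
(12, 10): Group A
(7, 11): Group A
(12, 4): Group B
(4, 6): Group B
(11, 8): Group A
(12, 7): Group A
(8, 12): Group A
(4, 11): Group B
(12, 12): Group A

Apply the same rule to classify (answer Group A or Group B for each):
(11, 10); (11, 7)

The pattern is that an item is 'Group A' exactly when: sum ≥ 18.
Group A: (11, 10), since 11+10 = 21. Group A: (11, 7), since 11+7 = 18.

Group A, Group A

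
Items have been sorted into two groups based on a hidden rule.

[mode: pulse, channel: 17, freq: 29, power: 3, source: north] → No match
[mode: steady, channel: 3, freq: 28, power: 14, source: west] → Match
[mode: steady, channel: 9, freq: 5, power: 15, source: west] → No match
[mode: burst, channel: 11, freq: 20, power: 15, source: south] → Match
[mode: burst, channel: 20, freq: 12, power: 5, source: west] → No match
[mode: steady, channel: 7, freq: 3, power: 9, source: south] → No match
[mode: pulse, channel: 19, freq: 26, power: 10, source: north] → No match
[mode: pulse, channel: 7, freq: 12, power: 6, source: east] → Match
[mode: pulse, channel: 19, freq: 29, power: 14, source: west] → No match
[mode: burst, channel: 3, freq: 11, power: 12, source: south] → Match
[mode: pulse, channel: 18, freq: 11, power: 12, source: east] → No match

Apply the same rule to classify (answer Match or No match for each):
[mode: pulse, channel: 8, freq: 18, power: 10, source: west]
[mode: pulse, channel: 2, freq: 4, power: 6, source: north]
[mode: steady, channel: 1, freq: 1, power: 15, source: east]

The pattern is that an item is 'Match' exactly when: channel ≤ 11 AND freq ≥ 11.
[mode: pulse, channel: 8, freq: 18, power: 10, source: west] → channel = 8, freq = 18 → Match. [mode: pulse, channel: 2, freq: 4, power: 6, source: north] → channel = 2, freq = 4 → No match. [mode: steady, channel: 1, freq: 1, power: 15, source: east] → channel = 1, freq = 1 → No match.

Match, No match, No match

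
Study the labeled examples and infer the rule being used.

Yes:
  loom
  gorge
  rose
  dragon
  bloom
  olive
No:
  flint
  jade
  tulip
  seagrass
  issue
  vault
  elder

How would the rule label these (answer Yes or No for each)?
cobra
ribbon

Yes, Yes

The pattern is that an item is 'Yes' exactly when: contains 'o'.
cobra → has 'o' → Yes. ribbon → has 'o' → Yes.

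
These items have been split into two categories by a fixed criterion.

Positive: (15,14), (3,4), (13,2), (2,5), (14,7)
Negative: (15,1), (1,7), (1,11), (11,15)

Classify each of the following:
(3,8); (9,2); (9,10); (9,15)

Positive, Positive, Positive, Negative

The classifier is using: sum is odd.
(3,8): 3+8 = 11, has this property → Positive. (9,2): 9+2 = 11, has this property → Positive. (9,10): 9+10 = 19, has this property → Positive. (9,15): 9+15 = 24, does not pass → Negative.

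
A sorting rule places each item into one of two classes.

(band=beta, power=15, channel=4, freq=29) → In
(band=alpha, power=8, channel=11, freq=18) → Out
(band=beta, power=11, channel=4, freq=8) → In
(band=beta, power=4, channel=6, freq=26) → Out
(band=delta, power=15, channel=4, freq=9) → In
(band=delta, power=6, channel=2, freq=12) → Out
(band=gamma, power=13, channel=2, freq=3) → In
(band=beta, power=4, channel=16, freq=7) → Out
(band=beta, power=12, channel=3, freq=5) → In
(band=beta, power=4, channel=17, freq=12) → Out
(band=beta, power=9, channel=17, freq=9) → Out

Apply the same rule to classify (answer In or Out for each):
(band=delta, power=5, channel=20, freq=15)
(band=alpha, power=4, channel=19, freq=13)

The distinguishing property — power ≥ 11 — holds for all the 'In' cases and none of the 'Out' cases.
(band=delta, power=5, channel=20, freq=15): power = 5, does not pass → Out. (band=alpha, power=4, channel=19, freq=13): power = 4, does not pass → Out.

Out, Out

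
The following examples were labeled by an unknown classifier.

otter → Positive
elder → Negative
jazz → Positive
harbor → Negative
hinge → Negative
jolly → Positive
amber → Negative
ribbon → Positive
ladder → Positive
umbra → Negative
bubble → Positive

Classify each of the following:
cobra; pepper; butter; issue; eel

Negative, Positive, Positive, Positive, Positive

Every 'Positive' example satisfies: has a double letter. None of the 'Negative' examples do.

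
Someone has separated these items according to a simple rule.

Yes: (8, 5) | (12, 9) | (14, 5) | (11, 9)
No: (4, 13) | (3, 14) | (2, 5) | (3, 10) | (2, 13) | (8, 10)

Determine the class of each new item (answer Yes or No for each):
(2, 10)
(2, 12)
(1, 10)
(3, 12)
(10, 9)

The common property of the 'Yes' items is: first > second. No 'No' item has it.

No, No, No, No, Yes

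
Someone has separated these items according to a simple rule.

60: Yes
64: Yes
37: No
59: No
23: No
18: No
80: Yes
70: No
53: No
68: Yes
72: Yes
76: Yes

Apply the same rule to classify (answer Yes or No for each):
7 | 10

One predicate separates the groups cleanly: multiple of 4.
7: 7 = 4·1 + 3, doesn't match → No.
10: 10 = 4·2 + 2, doesn't match → No.

No, No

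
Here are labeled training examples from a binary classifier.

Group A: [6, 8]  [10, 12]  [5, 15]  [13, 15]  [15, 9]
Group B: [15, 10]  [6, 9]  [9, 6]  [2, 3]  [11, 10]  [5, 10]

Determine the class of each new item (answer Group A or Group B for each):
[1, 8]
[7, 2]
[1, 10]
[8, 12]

Group B, Group B, Group B, Group A

The pattern is that an item is 'Group A' exactly when: sum is even.
[1, 8]: 1+8 = 9, does not pass → Group B.
[7, 2]: 7+2 = 9, does not pass → Group B.
[1, 10]: 1+10 = 11, does not pass → Group B.
[8, 12]: 8+12 = 20, meets the rule → Group A.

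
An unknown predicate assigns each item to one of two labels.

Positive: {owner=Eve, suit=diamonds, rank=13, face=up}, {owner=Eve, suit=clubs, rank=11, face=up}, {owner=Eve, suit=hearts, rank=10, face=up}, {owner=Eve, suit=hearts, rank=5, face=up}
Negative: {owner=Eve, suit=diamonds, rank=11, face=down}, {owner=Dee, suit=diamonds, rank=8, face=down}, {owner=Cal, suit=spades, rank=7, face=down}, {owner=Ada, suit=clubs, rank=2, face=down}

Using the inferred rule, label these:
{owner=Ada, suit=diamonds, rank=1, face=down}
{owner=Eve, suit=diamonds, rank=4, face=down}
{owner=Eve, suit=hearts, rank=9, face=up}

Negative, Negative, Positive

Looking at the examples, the only property every 'Positive' case has and every 'Negative' case lacks is: face is up.
{owner=Ada, suit=diamonds, rank=1, face=down}: face is down, doesn't qualify → Negative.
{owner=Eve, suit=diamonds, rank=4, face=down}: face is down, doesn't qualify → Negative.
{owner=Eve, suit=hearts, rank=9, face=up}: face is up, satisfies this → Positive.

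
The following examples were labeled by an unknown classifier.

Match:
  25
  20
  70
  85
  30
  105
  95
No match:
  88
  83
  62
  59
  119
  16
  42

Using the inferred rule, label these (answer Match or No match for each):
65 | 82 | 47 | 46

Checking candidate rules against both groups, what survives is: multiple of 5.
Match: 65, since 65 = 5·13. No match: 82, since 82 = 5·16 + 2. No match: 47, since 47 = 5·9 + 2. No match: 46, since 46 = 5·9 + 1.

Match, No match, No match, No match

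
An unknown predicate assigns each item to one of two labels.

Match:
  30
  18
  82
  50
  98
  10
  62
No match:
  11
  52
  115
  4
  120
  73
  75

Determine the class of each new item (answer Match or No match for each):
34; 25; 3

All 'Match' examples share one property — ≡ 2 (mod 4) — and every 'No match' example lacks it.
34: 34 mod 4 = 2, fits → Match. 25: 25 mod 4 = 1, lacks this property → No match. 3: 3 mod 4 = 3, lacks this property → No match.

Match, No match, No match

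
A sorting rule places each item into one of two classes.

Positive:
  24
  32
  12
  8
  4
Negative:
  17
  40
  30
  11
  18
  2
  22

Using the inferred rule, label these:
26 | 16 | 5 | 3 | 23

The distinguishing property — multiple of 4 AND at most 32 — holds for all the 'Positive' cases and none of the 'Negative' cases.
26 — 26 = 4·6 + 2, 26 ≤ 32, hence Negative.
16 — 16 = 4·4, 16 ≤ 32, hence Positive.
5 — 5 = 4·1 + 1, 5 ≤ 32, hence Negative.
3 — 3 = 4·0 + 3, 3 ≤ 32, hence Negative.
23 — 23 = 4·5 + 3, 23 ≤ 32, hence Negative.

Negative, Positive, Negative, Negative, Negative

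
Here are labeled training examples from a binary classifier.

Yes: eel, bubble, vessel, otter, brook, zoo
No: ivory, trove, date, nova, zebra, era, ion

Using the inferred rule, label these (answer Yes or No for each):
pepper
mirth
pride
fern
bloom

Yes, No, No, No, Yes

The common property of the 'Yes' items is: has a double letter. No 'No' item has it.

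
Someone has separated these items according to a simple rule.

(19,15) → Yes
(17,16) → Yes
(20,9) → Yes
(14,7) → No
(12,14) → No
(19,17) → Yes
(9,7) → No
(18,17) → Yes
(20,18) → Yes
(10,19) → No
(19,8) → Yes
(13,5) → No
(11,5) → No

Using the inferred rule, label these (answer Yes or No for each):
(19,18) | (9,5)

'Yes' ⟺ first ≥ 15.
(19,18) → first 19 → Yes. (9,5) → first 9 → No.

Yes, No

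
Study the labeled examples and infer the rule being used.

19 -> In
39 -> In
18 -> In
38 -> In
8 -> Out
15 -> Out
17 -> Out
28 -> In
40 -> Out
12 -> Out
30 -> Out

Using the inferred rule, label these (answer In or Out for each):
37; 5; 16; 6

In, Out, Out, Out

All 'In' examples share one property — digit sum ≥ 9 — and every 'Out' example lacks it.
37 → digit sum 3+7 = 10 → In. 5 → digit sum 5 → Out. 16 → digit sum 1+6 = 7 → Out. 6 → digit sum 6 → Out.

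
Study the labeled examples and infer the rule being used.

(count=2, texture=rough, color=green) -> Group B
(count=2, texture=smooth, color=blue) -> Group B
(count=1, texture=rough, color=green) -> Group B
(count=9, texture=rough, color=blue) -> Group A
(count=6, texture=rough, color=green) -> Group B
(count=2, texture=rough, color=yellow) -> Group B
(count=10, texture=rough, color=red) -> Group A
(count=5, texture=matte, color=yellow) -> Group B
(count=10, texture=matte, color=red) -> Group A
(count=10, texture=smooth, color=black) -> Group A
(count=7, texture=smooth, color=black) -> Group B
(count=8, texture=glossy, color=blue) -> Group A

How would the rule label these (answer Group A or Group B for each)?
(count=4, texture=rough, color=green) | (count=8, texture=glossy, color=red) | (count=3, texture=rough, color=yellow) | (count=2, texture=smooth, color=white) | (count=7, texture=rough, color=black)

The common property of the 'Group A' items is: count ≥ 8. No 'Group B' item has it.

Group B, Group A, Group B, Group B, Group B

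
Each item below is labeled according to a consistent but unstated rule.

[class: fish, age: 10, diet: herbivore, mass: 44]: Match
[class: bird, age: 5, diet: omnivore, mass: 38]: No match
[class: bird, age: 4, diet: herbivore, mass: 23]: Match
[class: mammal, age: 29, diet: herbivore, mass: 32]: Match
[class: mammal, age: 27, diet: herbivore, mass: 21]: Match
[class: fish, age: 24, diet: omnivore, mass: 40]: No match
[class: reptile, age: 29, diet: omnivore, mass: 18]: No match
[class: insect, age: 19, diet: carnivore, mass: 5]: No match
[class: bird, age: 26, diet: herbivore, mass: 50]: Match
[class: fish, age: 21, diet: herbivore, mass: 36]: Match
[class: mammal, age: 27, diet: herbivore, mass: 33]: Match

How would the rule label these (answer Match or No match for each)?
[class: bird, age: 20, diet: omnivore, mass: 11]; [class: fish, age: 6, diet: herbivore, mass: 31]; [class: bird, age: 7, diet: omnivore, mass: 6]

No match, Match, No match

The classifier is using: diet is herbivore.
[class: bird, age: 20, diet: omnivore, mass: 11] → diet is omnivore → No match. [class: fish, age: 6, diet: herbivore, mass: 31] → diet is herbivore → Match. [class: bird, age: 7, diet: omnivore, mass: 6] → diet is omnivore → No match.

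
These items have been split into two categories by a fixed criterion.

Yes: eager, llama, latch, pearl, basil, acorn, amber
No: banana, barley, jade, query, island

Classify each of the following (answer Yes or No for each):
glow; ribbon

The simplest hypothesis consistent with all the labels is: odd length AND contains 'a'.

No, No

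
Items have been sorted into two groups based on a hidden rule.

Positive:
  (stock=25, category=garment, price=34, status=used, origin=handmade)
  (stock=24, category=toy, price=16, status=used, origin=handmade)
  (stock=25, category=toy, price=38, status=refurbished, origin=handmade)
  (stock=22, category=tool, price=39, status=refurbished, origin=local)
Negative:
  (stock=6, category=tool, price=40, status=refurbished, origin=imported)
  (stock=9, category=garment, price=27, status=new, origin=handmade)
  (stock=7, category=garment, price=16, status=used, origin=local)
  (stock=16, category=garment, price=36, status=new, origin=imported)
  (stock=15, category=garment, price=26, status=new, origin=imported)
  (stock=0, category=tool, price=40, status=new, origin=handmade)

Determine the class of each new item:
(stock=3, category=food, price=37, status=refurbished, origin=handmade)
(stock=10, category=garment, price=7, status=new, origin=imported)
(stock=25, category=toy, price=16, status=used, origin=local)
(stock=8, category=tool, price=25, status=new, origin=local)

The common property of the 'Positive' items is: stock ≥ 22. No 'Negative' item has it.
(stock=3, category=food, price=37, status=refurbished, origin=handmade): stock = 3 — does not pass, so Negative.
(stock=10, category=garment, price=7, status=new, origin=imported): stock = 10 — does not pass, so Negative.
(stock=25, category=toy, price=16, status=used, origin=local): stock = 25 — satisfies this, so Positive.
(stock=8, category=tool, price=25, status=new, origin=local): stock = 8 — does not pass, so Negative.

Negative, Negative, Positive, Negative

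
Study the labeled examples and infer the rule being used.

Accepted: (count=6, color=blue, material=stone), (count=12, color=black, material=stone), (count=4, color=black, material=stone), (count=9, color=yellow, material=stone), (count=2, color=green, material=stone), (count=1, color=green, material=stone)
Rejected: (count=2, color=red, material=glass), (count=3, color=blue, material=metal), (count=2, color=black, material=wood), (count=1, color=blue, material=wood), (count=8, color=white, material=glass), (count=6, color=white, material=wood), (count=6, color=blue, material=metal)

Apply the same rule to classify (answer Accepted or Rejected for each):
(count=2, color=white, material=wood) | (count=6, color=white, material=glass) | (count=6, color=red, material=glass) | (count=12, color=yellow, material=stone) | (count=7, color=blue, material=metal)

Rule: material is stone. This holds for each 'Accepted' example and fails for each 'Rejected' one.

Rejected, Rejected, Rejected, Accepted, Rejected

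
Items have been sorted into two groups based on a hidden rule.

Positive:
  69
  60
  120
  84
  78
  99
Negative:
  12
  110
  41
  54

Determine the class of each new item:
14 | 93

Negative, Positive

'Positive' ⟺ multiple of 3 AND at least 60.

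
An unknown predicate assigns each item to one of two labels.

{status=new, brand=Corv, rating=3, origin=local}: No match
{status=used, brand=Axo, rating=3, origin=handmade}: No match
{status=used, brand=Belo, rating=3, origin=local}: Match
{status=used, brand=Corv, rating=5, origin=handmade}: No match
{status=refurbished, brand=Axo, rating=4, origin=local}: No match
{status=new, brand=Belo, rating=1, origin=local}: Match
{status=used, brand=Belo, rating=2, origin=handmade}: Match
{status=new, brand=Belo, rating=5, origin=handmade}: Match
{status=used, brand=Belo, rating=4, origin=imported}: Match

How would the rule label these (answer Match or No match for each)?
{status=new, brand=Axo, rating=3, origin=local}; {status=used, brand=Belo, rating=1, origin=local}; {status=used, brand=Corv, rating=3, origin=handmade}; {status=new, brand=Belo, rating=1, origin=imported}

Every 'Match' example satisfies: brand is Belo. None of the 'No match' examples do.
{status=new, brand=Axo, rating=3, origin=local}: No match (brand is Axo). {status=used, brand=Belo, rating=1, origin=local}: Match (brand is Belo). {status=used, brand=Corv, rating=3, origin=handmade}: No match (brand is Corv). {status=new, brand=Belo, rating=1, origin=imported}: Match (brand is Belo).

No match, Match, No match, Match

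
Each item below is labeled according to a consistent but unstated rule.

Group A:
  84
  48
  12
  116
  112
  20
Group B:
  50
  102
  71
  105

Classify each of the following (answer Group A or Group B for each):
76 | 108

Group A, Group A

Every 'Group A' example satisfies: multiple of 4. None of the 'Group B' examples do.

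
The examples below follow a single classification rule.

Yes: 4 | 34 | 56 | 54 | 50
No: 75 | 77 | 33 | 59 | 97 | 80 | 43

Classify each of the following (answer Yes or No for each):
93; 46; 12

Rule: even AND at most 56. This holds for each 'Yes' example and fails for each 'No' one.
93: No (93 is odd, 93 > 56).
46: Yes (46 is even, 46 ≤ 56).
12: Yes (12 is even, 12 ≤ 56).

No, Yes, Yes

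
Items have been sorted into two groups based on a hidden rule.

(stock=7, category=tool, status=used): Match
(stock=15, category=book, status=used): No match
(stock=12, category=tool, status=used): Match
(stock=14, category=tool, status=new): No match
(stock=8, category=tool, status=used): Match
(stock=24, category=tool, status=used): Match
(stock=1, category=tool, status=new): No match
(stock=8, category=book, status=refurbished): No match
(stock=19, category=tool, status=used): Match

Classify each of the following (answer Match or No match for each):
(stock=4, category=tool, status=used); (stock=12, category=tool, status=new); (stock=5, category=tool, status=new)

The classifier is using: status is used AND category is tool.
Match: (stock=4, category=tool, status=used), since status is used, category is tool. No match: (stock=12, category=tool, status=new), since status is new, category is tool. No match: (stock=5, category=tool, status=new), since status is new, category is tool.

Match, No match, No match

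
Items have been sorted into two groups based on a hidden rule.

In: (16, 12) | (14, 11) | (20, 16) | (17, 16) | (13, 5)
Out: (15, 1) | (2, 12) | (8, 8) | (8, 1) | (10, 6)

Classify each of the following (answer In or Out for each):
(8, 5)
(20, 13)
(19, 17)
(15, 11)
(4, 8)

Out, In, In, In, Out

The rule appears to be: sum ≥ 18.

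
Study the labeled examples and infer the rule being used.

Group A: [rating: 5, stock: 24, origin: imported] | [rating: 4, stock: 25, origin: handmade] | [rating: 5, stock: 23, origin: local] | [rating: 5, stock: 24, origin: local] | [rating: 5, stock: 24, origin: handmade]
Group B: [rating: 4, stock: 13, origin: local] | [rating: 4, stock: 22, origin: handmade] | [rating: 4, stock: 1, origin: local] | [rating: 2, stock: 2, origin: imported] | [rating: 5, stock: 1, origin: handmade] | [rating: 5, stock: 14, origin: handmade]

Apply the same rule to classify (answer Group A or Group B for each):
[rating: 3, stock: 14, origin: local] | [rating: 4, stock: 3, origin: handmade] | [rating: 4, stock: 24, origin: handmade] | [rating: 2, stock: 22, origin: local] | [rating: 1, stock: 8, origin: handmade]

Group B, Group B, Group A, Group B, Group B

All 'Group A' examples share one property — stock ≥ 23 — and every 'Group B' example lacks it.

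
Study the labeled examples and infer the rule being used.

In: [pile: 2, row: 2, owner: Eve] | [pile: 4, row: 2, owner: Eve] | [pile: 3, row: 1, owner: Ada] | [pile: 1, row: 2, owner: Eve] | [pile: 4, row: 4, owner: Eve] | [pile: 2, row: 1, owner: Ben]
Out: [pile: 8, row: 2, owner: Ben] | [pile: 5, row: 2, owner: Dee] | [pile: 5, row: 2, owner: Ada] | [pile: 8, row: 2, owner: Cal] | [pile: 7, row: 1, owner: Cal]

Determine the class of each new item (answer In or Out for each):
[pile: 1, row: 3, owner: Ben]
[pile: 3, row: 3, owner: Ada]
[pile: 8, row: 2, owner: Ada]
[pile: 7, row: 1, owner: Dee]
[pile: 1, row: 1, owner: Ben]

In, In, Out, Out, In

'In' ⟺ pile ≤ 4.
[pile: 1, row: 3, owner: Ben]: pile = 1 — fits, so In. [pile: 3, row: 3, owner: Ada]: pile = 3 — fits, so In. [pile: 8, row: 2, owner: Ada]: pile = 8 — does not satisfy this, so Out. [pile: 7, row: 1, owner: Dee]: pile = 7 — does not satisfy this, so Out. [pile: 1, row: 1, owner: Ben]: pile = 1 — fits, so In.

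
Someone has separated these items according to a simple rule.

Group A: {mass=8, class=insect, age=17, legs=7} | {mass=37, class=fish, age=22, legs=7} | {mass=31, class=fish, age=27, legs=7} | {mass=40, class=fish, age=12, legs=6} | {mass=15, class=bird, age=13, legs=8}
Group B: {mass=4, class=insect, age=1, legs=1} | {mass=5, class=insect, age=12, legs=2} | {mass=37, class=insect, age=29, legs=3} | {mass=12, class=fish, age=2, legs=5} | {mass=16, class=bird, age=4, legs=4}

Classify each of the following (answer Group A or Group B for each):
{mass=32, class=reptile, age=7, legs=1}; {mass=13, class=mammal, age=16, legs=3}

Rule: legs ≥ 6. This holds for each 'Group A' example and fails for each 'Group B' one.
{mass=32, class=reptile, age=7, legs=1} → legs = 1 → Group B. {mass=13, class=mammal, age=16, legs=3} → legs = 3 → Group B.

Group B, Group B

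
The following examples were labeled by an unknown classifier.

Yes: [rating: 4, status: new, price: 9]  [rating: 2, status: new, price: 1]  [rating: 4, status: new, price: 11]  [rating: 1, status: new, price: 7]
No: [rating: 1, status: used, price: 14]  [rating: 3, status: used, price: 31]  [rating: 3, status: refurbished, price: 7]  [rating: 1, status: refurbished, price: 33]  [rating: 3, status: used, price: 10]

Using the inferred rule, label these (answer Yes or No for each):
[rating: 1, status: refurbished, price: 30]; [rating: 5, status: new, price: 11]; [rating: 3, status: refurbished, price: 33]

The rule appears to be: status is new.
[rating: 1, status: refurbished, price: 30]: status is refurbished — does not fit, so No. [rating: 5, status: new, price: 11]: status is new — matches, so Yes. [rating: 3, status: refurbished, price: 33]: status is refurbished — does not fit, so No.

No, Yes, No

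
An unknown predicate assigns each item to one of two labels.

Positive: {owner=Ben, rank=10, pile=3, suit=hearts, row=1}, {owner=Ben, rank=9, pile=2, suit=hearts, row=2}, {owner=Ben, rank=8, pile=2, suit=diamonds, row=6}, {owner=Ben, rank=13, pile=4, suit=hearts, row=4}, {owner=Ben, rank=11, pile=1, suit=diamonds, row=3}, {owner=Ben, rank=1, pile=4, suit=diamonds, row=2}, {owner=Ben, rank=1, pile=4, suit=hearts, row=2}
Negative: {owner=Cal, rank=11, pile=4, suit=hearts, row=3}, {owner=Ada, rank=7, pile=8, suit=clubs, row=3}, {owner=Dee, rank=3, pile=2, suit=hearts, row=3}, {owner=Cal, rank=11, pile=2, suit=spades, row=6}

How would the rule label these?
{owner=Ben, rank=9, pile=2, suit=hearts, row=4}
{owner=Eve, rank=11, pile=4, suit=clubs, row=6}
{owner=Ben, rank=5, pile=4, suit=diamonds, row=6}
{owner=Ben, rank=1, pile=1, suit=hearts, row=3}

Positive, Negative, Positive, Positive

The classifier is using: owner is Ben.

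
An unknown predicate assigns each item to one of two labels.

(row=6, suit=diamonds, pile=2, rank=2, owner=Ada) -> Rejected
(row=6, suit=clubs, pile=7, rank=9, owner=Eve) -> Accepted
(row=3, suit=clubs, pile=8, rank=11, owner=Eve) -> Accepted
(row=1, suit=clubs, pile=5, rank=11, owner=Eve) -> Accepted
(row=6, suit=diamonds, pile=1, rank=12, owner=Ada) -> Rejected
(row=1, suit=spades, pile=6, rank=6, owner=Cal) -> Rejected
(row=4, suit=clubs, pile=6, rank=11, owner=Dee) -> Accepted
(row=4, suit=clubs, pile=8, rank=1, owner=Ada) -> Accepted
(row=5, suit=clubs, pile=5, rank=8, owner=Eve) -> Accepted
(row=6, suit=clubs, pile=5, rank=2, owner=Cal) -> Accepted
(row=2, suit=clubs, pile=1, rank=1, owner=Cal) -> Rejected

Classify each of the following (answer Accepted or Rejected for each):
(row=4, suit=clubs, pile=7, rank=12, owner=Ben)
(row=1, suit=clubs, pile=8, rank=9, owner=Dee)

Accepted, Accepted

One predicate separates the groups cleanly: suit is clubs AND pile ≥ 2.
Accepted: (row=4, suit=clubs, pile=7, rank=12, owner=Ben), since suit is clubs, pile = 7. Accepted: (row=1, suit=clubs, pile=8, rank=9, owner=Dee), since suit is clubs, pile = 8.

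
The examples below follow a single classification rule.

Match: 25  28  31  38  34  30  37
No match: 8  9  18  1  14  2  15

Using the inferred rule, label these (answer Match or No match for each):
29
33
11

Every 'Match' example satisfies: at least 25. None of the 'No match' examples do.

Match, Match, No match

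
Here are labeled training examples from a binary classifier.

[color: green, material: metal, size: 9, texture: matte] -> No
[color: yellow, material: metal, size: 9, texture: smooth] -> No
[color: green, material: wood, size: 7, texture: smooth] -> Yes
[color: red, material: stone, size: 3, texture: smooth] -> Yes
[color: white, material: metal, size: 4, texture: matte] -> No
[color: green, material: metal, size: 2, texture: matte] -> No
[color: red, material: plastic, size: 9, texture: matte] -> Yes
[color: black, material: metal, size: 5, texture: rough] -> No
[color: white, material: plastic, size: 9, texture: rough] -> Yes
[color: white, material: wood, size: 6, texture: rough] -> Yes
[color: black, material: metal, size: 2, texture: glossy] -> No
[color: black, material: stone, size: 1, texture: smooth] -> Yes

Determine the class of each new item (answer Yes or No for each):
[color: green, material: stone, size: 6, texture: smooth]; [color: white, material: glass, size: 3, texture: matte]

Yes, Yes

Comparing the two groups points to one rule — material is not metal.
[color: green, material: stone, size: 6, texture: smooth]: material is stone, checks out → Yes.
[color: white, material: glass, size: 3, texture: matte]: material is glass, checks out → Yes.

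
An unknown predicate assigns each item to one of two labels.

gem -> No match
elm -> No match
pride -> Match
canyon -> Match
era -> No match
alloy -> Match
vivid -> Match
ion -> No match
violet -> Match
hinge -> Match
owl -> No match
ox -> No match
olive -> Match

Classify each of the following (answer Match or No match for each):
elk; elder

No match, Match

The classifier is using: length ≥ 5.
elk → length 3 → No match.
elder → length 5 → Match.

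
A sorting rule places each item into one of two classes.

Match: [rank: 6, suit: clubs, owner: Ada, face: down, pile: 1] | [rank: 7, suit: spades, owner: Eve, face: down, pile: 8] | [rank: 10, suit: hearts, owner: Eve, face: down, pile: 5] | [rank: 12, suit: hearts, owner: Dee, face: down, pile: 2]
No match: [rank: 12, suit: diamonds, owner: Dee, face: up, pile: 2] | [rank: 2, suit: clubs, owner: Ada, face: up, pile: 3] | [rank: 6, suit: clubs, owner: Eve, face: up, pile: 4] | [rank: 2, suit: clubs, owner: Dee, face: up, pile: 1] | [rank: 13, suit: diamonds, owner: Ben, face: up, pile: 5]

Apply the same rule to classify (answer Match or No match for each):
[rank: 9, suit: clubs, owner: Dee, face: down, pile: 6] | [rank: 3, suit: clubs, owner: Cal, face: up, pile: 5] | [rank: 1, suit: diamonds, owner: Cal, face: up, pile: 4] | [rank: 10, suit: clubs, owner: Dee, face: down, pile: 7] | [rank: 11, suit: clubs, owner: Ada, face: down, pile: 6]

Match, No match, No match, Match, Match

Every 'Match' example satisfies: face is down. None of the 'No match' examples do.
[rank: 9, suit: clubs, owner: Dee, face: down, pile: 6]: face is down — fits, so Match. [rank: 3, suit: clubs, owner: Cal, face: up, pile: 5]: face is up — fails this test, so No match. [rank: 1, suit: diamonds, owner: Cal, face: up, pile: 4]: face is up — fails this test, so No match. [rank: 10, suit: clubs, owner: Dee, face: down, pile: 7]: face is down — fits, so Match. [rank: 11, suit: clubs, owner: Ada, face: down, pile: 6]: face is down — fits, so Match.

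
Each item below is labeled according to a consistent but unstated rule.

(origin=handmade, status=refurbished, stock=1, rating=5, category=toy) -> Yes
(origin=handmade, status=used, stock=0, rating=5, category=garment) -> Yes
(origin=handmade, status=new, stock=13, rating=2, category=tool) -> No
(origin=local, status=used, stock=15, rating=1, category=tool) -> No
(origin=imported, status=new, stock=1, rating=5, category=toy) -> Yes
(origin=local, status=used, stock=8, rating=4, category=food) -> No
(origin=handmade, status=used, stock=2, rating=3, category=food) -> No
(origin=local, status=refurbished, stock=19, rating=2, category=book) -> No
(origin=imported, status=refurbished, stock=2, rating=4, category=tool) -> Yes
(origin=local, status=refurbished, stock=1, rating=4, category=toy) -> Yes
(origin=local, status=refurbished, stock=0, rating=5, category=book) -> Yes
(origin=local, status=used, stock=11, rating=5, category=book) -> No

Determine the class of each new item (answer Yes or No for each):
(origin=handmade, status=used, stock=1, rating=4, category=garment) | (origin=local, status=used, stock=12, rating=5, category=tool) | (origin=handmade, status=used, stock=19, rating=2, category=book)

Yes, No, No

'Yes' ⟺ stock ≤ 2 AND rating ≥ 4.
(origin=handmade, status=used, stock=1, rating=4, category=garment): stock = 1, rating = 4 — qualifies, so Yes. (origin=local, status=used, stock=12, rating=5, category=tool): stock = 12, rating = 5 — fails the rule, so No. (origin=handmade, status=used, stock=19, rating=2, category=book): stock = 19, rating = 2 — fails the rule, so No.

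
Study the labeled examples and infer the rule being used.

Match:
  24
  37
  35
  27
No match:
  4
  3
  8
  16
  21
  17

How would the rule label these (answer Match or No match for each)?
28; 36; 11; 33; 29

Match, Match, No match, Match, Match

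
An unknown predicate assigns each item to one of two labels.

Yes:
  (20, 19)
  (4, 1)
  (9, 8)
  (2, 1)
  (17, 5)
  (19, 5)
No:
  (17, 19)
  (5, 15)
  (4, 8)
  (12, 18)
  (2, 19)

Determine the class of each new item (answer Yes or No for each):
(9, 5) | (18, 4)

All 'Yes' examples share one property — first > second — and every 'No' example lacks it.

Yes, Yes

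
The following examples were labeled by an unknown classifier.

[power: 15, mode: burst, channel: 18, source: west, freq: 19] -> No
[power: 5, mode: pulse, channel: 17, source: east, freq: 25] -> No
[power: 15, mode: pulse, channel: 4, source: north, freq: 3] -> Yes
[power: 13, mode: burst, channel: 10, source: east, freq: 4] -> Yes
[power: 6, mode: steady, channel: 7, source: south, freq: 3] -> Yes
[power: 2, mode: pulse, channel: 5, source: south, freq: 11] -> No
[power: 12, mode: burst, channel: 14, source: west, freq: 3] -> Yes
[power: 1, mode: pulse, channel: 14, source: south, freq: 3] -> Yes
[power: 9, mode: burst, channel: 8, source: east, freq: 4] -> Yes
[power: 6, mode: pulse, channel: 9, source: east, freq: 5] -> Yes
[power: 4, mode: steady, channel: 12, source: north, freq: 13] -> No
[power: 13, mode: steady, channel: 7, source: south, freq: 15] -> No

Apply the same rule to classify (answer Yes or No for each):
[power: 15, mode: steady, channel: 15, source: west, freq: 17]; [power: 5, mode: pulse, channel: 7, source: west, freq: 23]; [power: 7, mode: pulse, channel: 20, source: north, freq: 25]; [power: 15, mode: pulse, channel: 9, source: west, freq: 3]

The pattern is that an item is 'Yes' exactly when: freq ≤ 5.
[power: 15, mode: steady, channel: 15, source: west, freq: 17]: No (freq = 17).
[power: 5, mode: pulse, channel: 7, source: west, freq: 23]: No (freq = 23).
[power: 7, mode: pulse, channel: 20, source: north, freq: 25]: No (freq = 25).
[power: 15, mode: pulse, channel: 9, source: west, freq: 3]: Yes (freq = 3).

No, No, No, Yes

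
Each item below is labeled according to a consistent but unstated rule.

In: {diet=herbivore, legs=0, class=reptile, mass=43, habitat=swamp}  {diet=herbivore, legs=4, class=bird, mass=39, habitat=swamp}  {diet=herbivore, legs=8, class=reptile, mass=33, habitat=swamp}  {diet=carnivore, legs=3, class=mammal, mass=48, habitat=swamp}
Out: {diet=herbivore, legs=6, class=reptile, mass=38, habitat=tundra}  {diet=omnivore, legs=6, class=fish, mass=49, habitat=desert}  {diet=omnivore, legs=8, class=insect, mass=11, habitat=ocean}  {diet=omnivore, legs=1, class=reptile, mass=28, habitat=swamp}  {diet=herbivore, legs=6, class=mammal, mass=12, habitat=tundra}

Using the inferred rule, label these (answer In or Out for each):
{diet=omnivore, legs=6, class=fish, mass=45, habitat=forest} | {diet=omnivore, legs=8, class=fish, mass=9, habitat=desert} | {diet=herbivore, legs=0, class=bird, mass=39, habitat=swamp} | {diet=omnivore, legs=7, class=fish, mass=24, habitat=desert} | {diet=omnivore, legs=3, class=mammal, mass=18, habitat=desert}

Out, Out, In, Out, Out

All 'In' examples share one property — habitat is swamp AND mass ≥ 33 — and every 'Out' example lacks it.
Out: {diet=omnivore, legs=6, class=fish, mass=45, habitat=forest}, since habitat is forest, mass = 45. Out: {diet=omnivore, legs=8, class=fish, mass=9, habitat=desert}, since habitat is desert, mass = 9. In: {diet=herbivore, legs=0, class=bird, mass=39, habitat=swamp}, since habitat is swamp, mass = 39. Out: {diet=omnivore, legs=7, class=fish, mass=24, habitat=desert}, since habitat is desert, mass = 24. Out: {diet=omnivore, legs=3, class=mammal, mass=18, habitat=desert}, since habitat is desert, mass = 18.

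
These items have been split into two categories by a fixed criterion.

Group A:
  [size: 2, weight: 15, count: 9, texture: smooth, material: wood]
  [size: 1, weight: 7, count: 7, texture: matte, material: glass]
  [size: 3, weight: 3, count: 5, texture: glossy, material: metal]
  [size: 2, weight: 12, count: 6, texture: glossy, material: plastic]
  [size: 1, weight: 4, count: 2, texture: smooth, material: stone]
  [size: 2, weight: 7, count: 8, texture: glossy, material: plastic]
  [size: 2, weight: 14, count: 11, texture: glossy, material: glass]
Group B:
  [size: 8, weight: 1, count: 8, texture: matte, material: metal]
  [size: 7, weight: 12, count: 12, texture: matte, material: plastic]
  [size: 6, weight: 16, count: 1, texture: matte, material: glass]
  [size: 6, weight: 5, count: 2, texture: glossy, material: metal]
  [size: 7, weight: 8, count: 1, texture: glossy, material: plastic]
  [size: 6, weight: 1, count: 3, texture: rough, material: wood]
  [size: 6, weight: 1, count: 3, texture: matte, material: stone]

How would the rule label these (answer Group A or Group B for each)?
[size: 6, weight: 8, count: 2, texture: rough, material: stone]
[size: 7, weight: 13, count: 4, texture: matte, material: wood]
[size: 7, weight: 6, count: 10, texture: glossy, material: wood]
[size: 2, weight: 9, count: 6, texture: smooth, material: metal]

The rule appears to be: size ≤ 3.
[size: 6, weight: 8, count: 2, texture: rough, material: stone]: Group B (size = 6).
[size: 7, weight: 13, count: 4, texture: matte, material: wood]: Group B (size = 7).
[size: 7, weight: 6, count: 10, texture: glossy, material: wood]: Group B (size = 7).
[size: 2, weight: 9, count: 6, texture: smooth, material: metal]: Group A (size = 2).

Group B, Group B, Group B, Group A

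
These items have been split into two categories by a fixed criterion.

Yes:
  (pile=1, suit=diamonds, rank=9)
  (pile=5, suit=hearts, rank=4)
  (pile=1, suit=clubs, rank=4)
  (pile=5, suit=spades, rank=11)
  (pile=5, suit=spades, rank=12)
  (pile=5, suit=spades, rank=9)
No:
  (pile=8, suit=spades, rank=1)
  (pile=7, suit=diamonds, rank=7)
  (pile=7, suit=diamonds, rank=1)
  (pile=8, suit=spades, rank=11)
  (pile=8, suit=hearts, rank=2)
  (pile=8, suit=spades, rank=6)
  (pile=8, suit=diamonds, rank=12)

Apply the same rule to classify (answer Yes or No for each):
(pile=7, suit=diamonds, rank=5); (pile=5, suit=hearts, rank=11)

All 'Yes' examples share one property — pile ≤ 5 — and every 'No' example lacks it.
(pile=7, suit=diamonds, rank=5): No (pile = 7). (pile=5, suit=hearts, rank=11): Yes (pile = 5).

No, Yes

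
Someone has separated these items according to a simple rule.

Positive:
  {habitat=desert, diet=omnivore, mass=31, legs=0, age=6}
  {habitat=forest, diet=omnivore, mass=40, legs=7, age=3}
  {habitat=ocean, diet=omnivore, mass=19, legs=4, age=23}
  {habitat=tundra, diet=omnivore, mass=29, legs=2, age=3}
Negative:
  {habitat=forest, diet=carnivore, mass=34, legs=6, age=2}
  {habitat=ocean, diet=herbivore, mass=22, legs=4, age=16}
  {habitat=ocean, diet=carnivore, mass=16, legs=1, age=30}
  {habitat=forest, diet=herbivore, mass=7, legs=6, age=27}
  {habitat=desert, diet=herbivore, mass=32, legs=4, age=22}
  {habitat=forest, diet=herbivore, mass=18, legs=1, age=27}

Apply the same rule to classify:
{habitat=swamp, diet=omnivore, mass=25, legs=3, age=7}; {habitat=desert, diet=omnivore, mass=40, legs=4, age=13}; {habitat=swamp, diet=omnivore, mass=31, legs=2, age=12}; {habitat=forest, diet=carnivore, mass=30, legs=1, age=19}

Positive, Positive, Positive, Negative

The simplest hypothesis consistent with all the labels is: diet is omnivore.
{habitat=swamp, diet=omnivore, mass=25, legs=3, age=7}: Positive (diet is omnivore).
{habitat=desert, diet=omnivore, mass=40, legs=4, age=13}: Positive (diet is omnivore).
{habitat=swamp, diet=omnivore, mass=31, legs=2, age=12}: Positive (diet is omnivore).
{habitat=forest, diet=carnivore, mass=30, legs=1, age=19}: Negative (diet is carnivore).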